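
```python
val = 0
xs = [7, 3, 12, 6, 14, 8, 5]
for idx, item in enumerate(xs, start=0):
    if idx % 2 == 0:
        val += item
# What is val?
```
Trace:
  val=0
  val=7, idx=0, item=7
  val=7, idx=1, item=3
  val=19, idx=2, item=12
  val=19, idx=3, item=6
  val=33, idx=4, item=14
  val=33, idx=5, item=8
  val=38, idx=6, item=5

Final answer: 38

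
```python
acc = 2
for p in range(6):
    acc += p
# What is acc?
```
Trace:
  acc=2
  acc=2, p=0
  acc=3, p=1
  acc=5, p=2
  acc=8, p=3
  acc=12, p=4
  acc=17, p=5

Final answer: 17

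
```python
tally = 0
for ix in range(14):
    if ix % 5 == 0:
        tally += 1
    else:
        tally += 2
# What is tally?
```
Trace:
  tally=0
  tally=1, ix=0
  tally=3, ix=1
  tally=5, ix=2
  tally=7, ix=3
  tally=9, ix=4
  tally=10, ix=5
  tally=12, ix=6
  tally=14, ix=7
  tally=16, ix=8
  tally=18, ix=9
  tally=19, ix=10
  tally=21, ix=11
  tally=23, ix=12
  tally=25, ix=13

Final answer: 25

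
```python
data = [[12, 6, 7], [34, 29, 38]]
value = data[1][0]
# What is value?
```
Trace:
  data=[[12, 6, 7], [34, 29, 38]]
  data=[[12, 6, 7], [34, 29, 38]], value=34

Final answer: 34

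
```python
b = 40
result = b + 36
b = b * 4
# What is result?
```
Trace:
  b=40
  b=40, result=76
  b=160, result=76

Final answer: 76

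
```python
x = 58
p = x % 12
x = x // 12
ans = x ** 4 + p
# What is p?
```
Trace:
  x=58
  x=58, p=10
  x=4, p=10
  x=4, p=10, ans=266

Final answer: 10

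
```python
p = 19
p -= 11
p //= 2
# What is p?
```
Trace:
  p=19
  p=8
  p=4

Final answer: 4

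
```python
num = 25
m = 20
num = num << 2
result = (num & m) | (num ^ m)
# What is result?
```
Trace:
  num=25
  num=25, m=20
  num=100, m=20
  num=100, m=20, result=116

Final answer: 116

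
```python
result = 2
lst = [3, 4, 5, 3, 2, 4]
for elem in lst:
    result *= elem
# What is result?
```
Trace:
  result=2
  result=6, elem=3
  result=24, elem=4
  result=120, elem=5
  result=360, elem=3
  result=720, elem=2
  result=2880, elem=4

Final answer: 2880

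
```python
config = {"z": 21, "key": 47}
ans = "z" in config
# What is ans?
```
Trace:
  config={'z': 21, 'key': 47}
  config={'z': 21, 'key': 47}, ans=True

Final answer: True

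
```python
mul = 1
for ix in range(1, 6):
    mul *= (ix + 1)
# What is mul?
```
Trace:
  mul=1
  mul=2, ix=1
  mul=6, ix=2
  mul=24, ix=3
  mul=120, ix=4
  mul=720, ix=5

Final answer: 720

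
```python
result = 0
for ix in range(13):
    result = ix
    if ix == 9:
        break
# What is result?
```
Trace:
  result=0
  result=0, ix=0
  result=1, ix=1
  result=2, ix=2
  result=3, ix=3
  result=4, ix=4
  result=5, ix=5
  result=6, ix=6
  result=7, ix=7
  result=8, ix=8
  result=9, ix=9

Final answer: 9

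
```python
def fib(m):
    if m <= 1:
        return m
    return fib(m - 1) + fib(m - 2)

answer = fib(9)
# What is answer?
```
Call trace (a repeated sub-call is expanded the first time; later identical calls just restate its return value):
fib(m=9)
  fib(m=8)
    fib(m=7)
      fib(m=6)
        fib(m=5)
          fib(m=4)
            fib(m=3)
              fib(m=2)
                fib(m=1)
                -> return 1
                fib(m=0)
                -> return 0
              -> return 1
              fib(m=1)
              -> return 1
            -> return 2
            fib(m=2) -> return 1  (same call as traced above)
          -> return 3
          fib(m=3) -> return 2  (same call as traced above)
        -> return 5
        fib(m=4) -> return 3  (same call as traced above)
      -> return 8
      fib(m=5) -> return 5  (same call as traced above)
    -> return 13
    fib(m=6) -> return 8  (same call as traced above)
  -> return 21
  fib(m=7) -> return 13  (same call as traced above)
-> return 34

Final answer: 34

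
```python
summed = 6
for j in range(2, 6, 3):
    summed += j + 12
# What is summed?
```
Trace:
  summed=6
  summed=20, j=2
  summed=37, j=5

Final answer: 37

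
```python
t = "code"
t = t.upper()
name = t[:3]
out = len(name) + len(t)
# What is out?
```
Trace:
  t='code'
  t='CODE'
  t='CODE', name='COD'
  t='CODE', name='COD', out=7

Final answer: 7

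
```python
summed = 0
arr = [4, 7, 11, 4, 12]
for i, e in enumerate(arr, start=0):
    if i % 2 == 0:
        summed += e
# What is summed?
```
Trace:
  summed=0
  summed=4, i=0, e=4
  summed=4, i=1, e=7
  summed=15, i=2, e=11
  summed=15, i=3, e=4
  summed=27, i=4, e=12

Final answer: 27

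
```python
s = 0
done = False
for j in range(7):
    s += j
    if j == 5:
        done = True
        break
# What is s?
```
Trace:
  s=0
  s=0, done=False
  s=0, done=False, j=0
  s=1, done=False, j=1
  s=3, done=False, j=2
  s=6, done=False, j=3
  s=10, done=False, j=4
  s=15, done=True, j=5

Final answer: 15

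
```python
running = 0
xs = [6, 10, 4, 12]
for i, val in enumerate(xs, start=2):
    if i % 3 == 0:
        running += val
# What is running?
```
Trace:
  running=0
  running=0, i=2, val=6
  running=10, i=3, val=10
  running=10, i=4, val=4
  running=10, i=5, val=12

Final answer: 10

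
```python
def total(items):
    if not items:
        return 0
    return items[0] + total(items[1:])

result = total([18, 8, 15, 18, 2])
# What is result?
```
Call trace:
total(items=[18, 8, 15, 18, 2])
  total(items=[8, 15, 18, 2])
    total(items=[15, 18, 2])
      total(items=[18, 2])
        total(items=[2])
          total(items=[])
          -> return 0
        -> return 2
      -> return 20
    -> return 35
  -> return 43
-> return 61

Final answer: 61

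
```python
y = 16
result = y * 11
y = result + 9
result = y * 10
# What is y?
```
Trace:
  y=16
  y=16, result=176
  y=185, result=176
  y=185, result=1850

Final answer: 185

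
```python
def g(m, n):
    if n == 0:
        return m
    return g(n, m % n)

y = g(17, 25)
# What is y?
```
Call trace:
g(m=17, n=25)
  g(m=25, n=17)
    g(m=17, n=8)
      g(m=8, n=1)
        g(m=1, n=0)
        -> return 1
      -> return 1
    -> return 1
  -> return 1
-> return 1

Final answer: 1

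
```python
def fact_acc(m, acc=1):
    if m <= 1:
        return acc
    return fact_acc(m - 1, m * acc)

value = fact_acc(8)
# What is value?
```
Call trace:
fact_acc(m=8, acc=1)
  fact_acc(m=7, acc=8)
    fact_acc(m=6, acc=56)
      fact_acc(m=5, acc=336)
        fact_acc(m=4, acc=1680)
          fact_acc(m=3, acc=6720)
            fact_acc(m=2, acc=20160)
              fact_acc(m=1, acc=40320)
              -> return 40320
            -> return 40320
          -> return 40320
        -> return 40320
      -> return 40320
    -> return 40320
  -> return 40320
-> return 40320

Final answer: 40320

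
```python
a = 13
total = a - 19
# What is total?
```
Trace:
  a=13
  a=13, total=-6

Final answer: -6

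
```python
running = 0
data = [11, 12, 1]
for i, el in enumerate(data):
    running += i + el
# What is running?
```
Trace:
  running=0
  running=11, i=0, el=11
  running=24, i=1, el=12
  running=27, i=2, el=1

Final answer: 27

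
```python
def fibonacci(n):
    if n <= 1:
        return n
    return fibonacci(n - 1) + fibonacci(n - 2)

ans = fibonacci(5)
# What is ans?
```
Call trace (a repeated sub-call is expanded the first time; later identical calls just restate its return value):
fibonacci(n=5)
  fibonacci(n=4)
    fibonacci(n=3)
      fibonacci(n=2)
        fibonacci(n=1)
        -> return 1
        fibonacci(n=0)
        -> return 0
      -> return 1
      fibonacci(n=1)
      -> return 1
    -> return 2
    fibonacci(n=2) -> return 1  (same call as traced above)
  -> return 3
  fibonacci(n=3) -> return 2  (same call as traced above)
-> return 5

Final answer: 5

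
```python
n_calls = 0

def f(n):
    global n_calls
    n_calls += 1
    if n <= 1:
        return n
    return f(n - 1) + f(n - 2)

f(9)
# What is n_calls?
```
Call trace (a repeated sub-call is expanded the first time; later identical calls just restate its return value):
f(n=9)
  f(n=8)
    f(n=7)
      f(n=6)
        f(n=5)
          f(n=4)
            f(n=3)
              f(n=2)
                f(n=1)
                -> return 1
                f(n=0)
                -> return 0
              -> return 1
              f(n=1)
              -> return 1
            -> return 2
            f(n=2) -> return 1  (same call as traced above)
          -> return 3
          f(n=3) -> return 2  (same call as traced above)
        -> return 5
        f(n=4) -> return 3  (same call as traced above)
      -> return 8
      f(n=5) -> return 5  (same call as traced above)
    -> return 13
    f(n=6) -> return 8  (same call as traced above)
  -> return 21
  f(n=7) -> return 13  (same call as traced above)
-> return 34

n_calls is incremented once per call, so count the calls in each subtree. Let C(n) = number of calls made by f(n).
C(0) = C(1) = 1 (base case, no recursion); C(n) = 1 + C(n - 1) + C(n - 2) otherwise.
C(2) = 1 + C(1) + C(0) = 1 + 1 + 1 = 3
C(3) = 1 + C(2) + C(1) = 1 + 3 + 1 = 5
C(4) = 1 + C(3) + C(2) = 1 + 5 + 3 = 9
C(5) = 1 + C(4) + C(3) = 1 + 9 + 5 = 15
C(6) = 1 + C(5) + C(4) = 1 + 15 + 9 = 25
C(7) = 1 + C(6) + C(5) = 1 + 25 + 15 = 41
C(8) = 1 + C(7) + C(6) = 1 + 41 + 25 = 67
C(9) = 1 + C(8) + C(7) = 1 + 67 + 41 = 109
n_calls = C(9) = 109

Final answer: 109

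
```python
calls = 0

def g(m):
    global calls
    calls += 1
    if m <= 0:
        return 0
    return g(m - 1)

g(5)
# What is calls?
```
Call trace:
g(m=5)
  g(m=4)
    g(m=3)
      g(m=2)
        g(m=1)
          g(m=0)
          -> return 0
        -> return 0
      -> return 0
    -> return 0
  -> return 0
-> return 0

calls is incremented once per call. g is entered once for each m = 5, 4, 3, 2, 1, 0 (the m <= 0 call returns without recursing), i.e. 5 + 1 calls.
calls = 6

Final answer: 6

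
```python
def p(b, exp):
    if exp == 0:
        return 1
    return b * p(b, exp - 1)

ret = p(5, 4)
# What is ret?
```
Call trace:
p(b=5, exp=4)
  p(b=5, exp=3)
    p(b=5, exp=2)
      p(b=5, exp=1)
        p(b=5, exp=0)
        -> return 1
      -> return 5
    -> return 25
  -> return 125
-> return 625

Final answer: 625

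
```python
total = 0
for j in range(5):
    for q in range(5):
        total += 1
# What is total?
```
Trace:
  total=0
  total=1, j=0, q=0
  total=2, j=0, q=1
  total=3, j=0, q=2
  total=4, j=0, q=3
  total=5, j=0, q=4
  total=6, j=1, q=0
  total=7, j=1, q=1
  total=8, j=1, q=2
  total=9, j=1, q=3
  total=10, j=1, q=4
  total=11, j=2, q=0
  total=12, j=2, q=1
  total=13, j=2, q=2
  total=14, j=2, q=3
  total=15, j=2, q=4
  total=16, j=3, q=0
  total=17, j=3, q=1
  total=18, j=3, q=2
  total=19, j=3, q=3
  total=20, j=3, q=4
  total=21, j=4, q=0
  total=22, j=4, q=1
  total=23, j=4, q=2
  total=24, j=4, q=3
  total=25, j=4, q=4

Final answer: 25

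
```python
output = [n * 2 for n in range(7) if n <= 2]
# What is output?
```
Trace:
  n=0
  n=1
  n=2
  n=3
  n=4
  n=5
  n=6
  output=[0, 2, 4]

Final answer: [0, 2, 4]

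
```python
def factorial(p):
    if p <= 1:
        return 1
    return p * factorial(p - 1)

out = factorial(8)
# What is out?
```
Call trace:
factorial(p=8)
  factorial(p=7)
    factorial(p=6)
      factorial(p=5)
        factorial(p=4)
          factorial(p=3)
            factorial(p=2)
              factorial(p=1)
              -> return 1
            -> return 2
          -> return 6
        -> return 24
      -> return 120
    -> return 720
  -> return 5040
-> return 40320

Final answer: 40320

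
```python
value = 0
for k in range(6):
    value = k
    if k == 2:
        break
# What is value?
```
Trace:
  value=0
  value=0, k=0
  value=1, k=1
  value=2, k=2

Final answer: 2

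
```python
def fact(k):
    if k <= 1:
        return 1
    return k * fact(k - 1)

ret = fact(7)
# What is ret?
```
Call trace:
fact(k=7)
  fact(k=6)
    fact(k=5)
      fact(k=4)
        fact(k=3)
          fact(k=2)
            fact(k=1)
            -> return 1
          -> return 2
        -> return 6
      -> return 24
    -> return 120
  -> return 720
-> return 5040

Final answer: 5040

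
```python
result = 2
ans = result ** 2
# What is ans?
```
Trace:
  result=2
  result=2, ans=4

Final answer: 4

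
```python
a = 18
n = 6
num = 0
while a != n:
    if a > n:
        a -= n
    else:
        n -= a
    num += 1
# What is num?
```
Trace:
  a=18
  a=18, n=6
  a=18, n=6, num=0
  a=12, n=6, num=1
  a=6, n=6, num=2

Final answer: 2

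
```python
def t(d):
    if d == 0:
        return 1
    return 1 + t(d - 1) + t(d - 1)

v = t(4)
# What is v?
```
Call trace (a repeated sub-call is expanded the first time; later identical calls just restate its return value):
t(d=4)
  t(d=3)
    t(d=2)
      t(d=1)
        t(d=0)
        -> return 1
        t(d=0)
        -> return 1
      -> return 3
      t(d=1) -> return 3  (same call as traced above)
    -> return 7
    t(d=2) -> return 7  (same call as traced above)
  -> return 15
  t(d=3) -> return 15  (same call as traced above)
-> return 31

Final answer: 31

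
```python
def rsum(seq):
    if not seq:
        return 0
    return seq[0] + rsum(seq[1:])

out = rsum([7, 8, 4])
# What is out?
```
Call trace:
rsum(seq=[7, 8, 4])
  rsum(seq=[8, 4])
    rsum(seq=[4])
      rsum(seq=[])
      -> return 0
    -> return 4
  -> return 12
-> return 19

Final answer: 19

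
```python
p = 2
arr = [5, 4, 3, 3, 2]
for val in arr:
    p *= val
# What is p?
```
Trace:
  p=2
  p=10, val=5
  p=40, val=4
  p=120, val=3
  p=360, val=3
  p=720, val=2

Final answer: 720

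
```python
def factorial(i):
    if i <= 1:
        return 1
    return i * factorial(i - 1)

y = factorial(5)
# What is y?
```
Call trace:
factorial(i=5)
  factorial(i=4)
    factorial(i=3)
      factorial(i=2)
        factorial(i=1)
        -> return 1
      -> return 2
    -> return 6
  -> return 24
-> return 120

Final answer: 120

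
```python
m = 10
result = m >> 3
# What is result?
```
Trace:
  m=10
  m=10, result=1

Final answer: 1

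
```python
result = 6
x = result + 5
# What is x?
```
Trace:
  result=6
  result=6, x=11

Final answer: 11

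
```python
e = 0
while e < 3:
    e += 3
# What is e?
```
Trace:
  e=0
  e=3

Final answer: 3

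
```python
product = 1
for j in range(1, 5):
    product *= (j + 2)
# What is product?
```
Trace:
  product=1
  product=3, j=1
  product=12, j=2
  product=60, j=3
  product=360, j=4

Final answer: 360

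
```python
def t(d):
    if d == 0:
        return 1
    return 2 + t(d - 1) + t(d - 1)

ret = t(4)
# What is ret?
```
Call trace (a repeated sub-call is expanded the first time; later identical calls just restate its return value):
t(d=4)
  t(d=3)
    t(d=2)
      t(d=1)
        t(d=0)
        -> return 1
        t(d=0)
        -> return 1
      -> return 4
      t(d=1) -> return 4  (same call as traced above)
    -> return 10
    t(d=2) -> return 10  (same call as traced above)
  -> return 22
  t(d=3) -> return 22  (same call as traced above)
-> return 46

Final answer: 46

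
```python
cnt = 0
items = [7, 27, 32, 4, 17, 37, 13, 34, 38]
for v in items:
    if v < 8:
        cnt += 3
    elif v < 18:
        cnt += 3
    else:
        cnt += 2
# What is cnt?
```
Trace:
  cnt=0
  cnt=3, v=7
  cnt=5, v=27
  cnt=7, v=32
  cnt=10, v=4
  cnt=13, v=17
  cnt=15, v=37
  cnt=18, v=13
  cnt=20, v=34
  cnt=22, v=38

Final answer: 22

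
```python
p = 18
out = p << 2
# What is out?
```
Trace:
  p=18
  p=18, out=72

Final answer: 72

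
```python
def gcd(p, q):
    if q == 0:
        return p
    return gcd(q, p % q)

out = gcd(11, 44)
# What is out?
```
Call trace:
gcd(p=11, q=44)
  gcd(p=44, q=11)
    gcd(p=11, q=0)
    -> return 11
  -> return 11
-> return 11

Final answer: 11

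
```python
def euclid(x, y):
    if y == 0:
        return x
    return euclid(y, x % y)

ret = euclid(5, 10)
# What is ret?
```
Call trace:
euclid(x=5, y=10)
  euclid(x=10, y=5)
    euclid(x=5, y=0)
    -> return 5
  -> return 5
-> return 5

Final answer: 5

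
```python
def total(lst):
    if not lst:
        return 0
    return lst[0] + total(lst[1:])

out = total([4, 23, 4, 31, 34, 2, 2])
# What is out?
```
Call trace:
total(lst=[4, 23, 4, 31, 34, 2, 2])
  total(lst=[23, 4, 31, 34, 2, 2])
    total(lst=[4, 31, 34, 2, 2])
      total(lst=[31, 34, 2, 2])
        total(lst=[34, 2, 2])
          total(lst=[2, 2])
            total(lst=[2])
              total(lst=[])
              -> return 0
            -> return 2
          -> return 4
        -> return 38
      -> return 69
    -> return 73
  -> return 96
-> return 100

Final answer: 100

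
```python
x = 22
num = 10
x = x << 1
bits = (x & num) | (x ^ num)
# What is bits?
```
Trace:
  x=22
  x=22, num=10
  x=44, num=10
  x=44, num=10, bits=46

Final answer: 46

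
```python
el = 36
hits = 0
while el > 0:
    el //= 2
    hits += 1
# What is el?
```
Trace:
  el=36
  el=36, hits=0
  el=18, hits=1
  el=9, hits=2
  el=4, hits=3
  el=2, hits=4
  el=1, hits=5
  el=0, hits=6

Final answer: 0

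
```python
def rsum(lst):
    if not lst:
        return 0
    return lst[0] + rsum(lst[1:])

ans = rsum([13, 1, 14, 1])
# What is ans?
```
Call trace:
rsum(lst=[13, 1, 14, 1])
  rsum(lst=[1, 14, 1])
    rsum(lst=[14, 1])
      rsum(lst=[1])
        rsum(lst=[])
        -> return 0
      -> return 1
    -> return 15
  -> return 16
-> return 29

Final answer: 29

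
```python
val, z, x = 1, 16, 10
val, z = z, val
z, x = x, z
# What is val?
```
Trace:
  val=1, z=16, x=10
  val=16, z=1, x=10
  val=16, z=10, x=1

Final answer: 16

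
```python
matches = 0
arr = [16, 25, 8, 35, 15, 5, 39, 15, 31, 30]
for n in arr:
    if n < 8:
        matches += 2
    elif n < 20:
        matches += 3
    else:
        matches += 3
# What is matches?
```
Trace:
  matches=0
  matches=3, n=16
  matches=6, n=25
  matches=9, n=8
  matches=12, n=35
  matches=15, n=15
  matches=17, n=5
  matches=20, n=39
  matches=23, n=15
  matches=26, n=31
  matches=29, n=30

Final answer: 29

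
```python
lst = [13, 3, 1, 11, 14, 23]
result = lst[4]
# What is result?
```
Trace:
  lst=[13, 3, 1, 11, 14, 23]
  lst=[13, 3, 1, 11, 14, 23], result=14

Final answer: 14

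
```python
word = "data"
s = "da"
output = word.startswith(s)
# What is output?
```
Trace:
  word='data'
  word='data', s='da'
  word='data', s='da', output=True

Final answer: True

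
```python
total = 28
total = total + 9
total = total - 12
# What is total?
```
Trace:
  total=28
  total=37
  total=25

Final answer: 25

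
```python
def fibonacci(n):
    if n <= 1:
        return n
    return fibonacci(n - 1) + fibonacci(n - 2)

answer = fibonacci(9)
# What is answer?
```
Call trace (a repeated sub-call is expanded the first time; later identical calls just restate its return value):
fibonacci(n=9)
  fibonacci(n=8)
    fibonacci(n=7)
      fibonacci(n=6)
        fibonacci(n=5)
          fibonacci(n=4)
            fibonacci(n=3)
              fibonacci(n=2)
                fibonacci(n=1)
                -> return 1
                fibonacci(n=0)
                -> return 0
              -> return 1
              fibonacci(n=1)
              -> return 1
            -> return 2
            fibonacci(n=2) -> return 1  (same call as traced above)
          -> return 3
          fibonacci(n=3) -> return 2  (same call as traced above)
        -> return 5
        fibonacci(n=4) -> return 3  (same call as traced above)
      -> return 8
      fibonacci(n=5) -> return 5  (same call as traced above)
    -> return 13
    fibonacci(n=6) -> return 8  (same call as traced above)
  -> return 21
  fibonacci(n=7) -> return 13  (same call as traced above)
-> return 34

Final answer: 34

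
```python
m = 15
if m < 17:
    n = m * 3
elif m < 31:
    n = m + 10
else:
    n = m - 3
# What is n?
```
Trace:
  m=15
  m=15, n=45

Final answer: 45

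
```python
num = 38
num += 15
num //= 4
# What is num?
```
Trace:
  num=38
  num=53
  num=13

Final answer: 13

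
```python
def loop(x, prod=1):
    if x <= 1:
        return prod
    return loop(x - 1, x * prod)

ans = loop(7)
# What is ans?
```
Call trace:
loop(x=7, prod=1)
  loop(x=6, prod=7)
    loop(x=5, prod=42)
      loop(x=4, prod=210)
        loop(x=3, prod=840)
          loop(x=2, prod=2520)
            loop(x=1, prod=5040)
            -> return 5040
          -> return 5040
        -> return 5040
      -> return 5040
    -> return 5040
  -> return 5040
-> return 5040

Final answer: 5040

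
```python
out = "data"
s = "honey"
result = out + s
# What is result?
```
Trace:
  out='data'
  out='data', s='honey'
  out='data', s='honey', result='datahoney'

Final answer: 'datahoney'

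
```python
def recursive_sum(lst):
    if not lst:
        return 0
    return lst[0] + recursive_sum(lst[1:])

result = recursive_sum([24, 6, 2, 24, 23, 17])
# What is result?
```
Call trace:
recursive_sum(lst=[24, 6, 2, 24, 23, 17])
  recursive_sum(lst=[6, 2, 24, 23, 17])
    recursive_sum(lst=[2, 24, 23, 17])
      recursive_sum(lst=[24, 23, 17])
        recursive_sum(lst=[23, 17])
          recursive_sum(lst=[17])
            recursive_sum(lst=[])
            -> return 0
          -> return 17
        -> return 40
      -> return 64
    -> return 66
  -> return 72
-> return 96

Final answer: 96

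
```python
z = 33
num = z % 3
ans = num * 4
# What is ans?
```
Trace:
  z=33
  z=33, num=0
  z=33, num=0, ans=0

Final answer: 0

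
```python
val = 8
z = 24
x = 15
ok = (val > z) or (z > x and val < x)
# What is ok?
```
Trace:
  val=8
  val=8, z=24
  val=8, z=24, x=15
  val=8, z=24, x=15, ok=True

Final answer: True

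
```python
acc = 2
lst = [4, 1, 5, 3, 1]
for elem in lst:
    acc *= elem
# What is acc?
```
Trace:
  acc=2
  acc=8, elem=4
  acc=8, elem=1
  acc=40, elem=5
  acc=120, elem=3
  acc=120, elem=1

Final answer: 120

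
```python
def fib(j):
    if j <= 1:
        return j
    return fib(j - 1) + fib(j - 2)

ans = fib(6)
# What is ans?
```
Call trace (a repeated sub-call is expanded the first time; later identical calls just restate its return value):
fib(j=6)
  fib(j=5)
    fib(j=4)
      fib(j=3)
        fib(j=2)
          fib(j=1)
          -> return 1
          fib(j=0)
          -> return 0
        -> return 1
        fib(j=1)
        -> return 1
      -> return 2
      fib(j=2) -> return 1  (same call as traced above)
    -> return 3
    fib(j=3) -> return 2  (same call as traced above)
  -> return 5
  fib(j=4) -> return 3  (same call as traced above)
-> return 8

Final answer: 8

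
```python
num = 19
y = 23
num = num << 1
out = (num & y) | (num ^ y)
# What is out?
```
Trace:
  num=19
  num=19, y=23
  num=38, y=23
  num=38, y=23, out=55

Final answer: 55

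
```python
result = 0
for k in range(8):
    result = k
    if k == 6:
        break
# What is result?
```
Trace:
  result=0
  result=0, k=0
  result=1, k=1
  result=2, k=2
  result=3, k=3
  result=4, k=4
  result=5, k=5
  result=6, k=6

Final answer: 6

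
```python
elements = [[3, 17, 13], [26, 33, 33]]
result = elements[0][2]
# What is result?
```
Trace:
  elements=[[3, 17, 13], [26, 33, 33]]
  elements=[[3, 17, 13], [26, 33, 33]], result=13

Final answer: 13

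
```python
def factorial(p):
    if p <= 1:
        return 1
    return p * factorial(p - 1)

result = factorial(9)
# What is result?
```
Call trace:
factorial(p=9)
  factorial(p=8)
    factorial(p=7)
      factorial(p=6)
        factorial(p=5)
          factorial(p=4)
            factorial(p=3)
              factorial(p=2)
                factorial(p=1)
                -> return 1
              -> return 2
            -> return 6
          -> return 24
        -> return 120
      -> return 720
    -> return 5040
  -> return 40320
-> return 362880

Final answer: 362880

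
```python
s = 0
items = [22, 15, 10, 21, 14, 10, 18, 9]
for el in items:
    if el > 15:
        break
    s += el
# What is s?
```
Trace:
  s=0
  s=0, el=22

Final answer: 0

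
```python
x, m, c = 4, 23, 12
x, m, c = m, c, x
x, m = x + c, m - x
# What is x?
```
Trace:
  x=4, m=23, c=12
  x=23, m=12, c=4
  x=27, m=-11, c=4

Final answer: 27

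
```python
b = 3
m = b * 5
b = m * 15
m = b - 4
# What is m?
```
Trace:
  b=3
  b=3, m=15
  b=225, m=15
  b=225, m=221

Final answer: 221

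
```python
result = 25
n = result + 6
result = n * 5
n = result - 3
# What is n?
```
Trace:
  result=25
  result=25, n=31
  result=155, n=31
  result=155, n=152

Final answer: 152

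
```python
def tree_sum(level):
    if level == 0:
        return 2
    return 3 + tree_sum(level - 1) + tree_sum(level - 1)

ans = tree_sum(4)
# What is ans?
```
Call trace (a repeated sub-call is expanded the first time; later identical calls just restate its return value):
tree_sum(level=4)
  tree_sum(level=3)
    tree_sum(level=2)
      tree_sum(level=1)
        tree_sum(level=0)
        -> return 2
        tree_sum(level=0)
        -> return 2
      -> return 7
      tree_sum(level=1) -> return 7  (same call as traced above)
    -> return 17
    tree_sum(level=2) -> return 17  (same call as traced above)
  -> return 37
  tree_sum(level=3) -> return 37  (same call as traced above)
-> return 77

Final answer: 77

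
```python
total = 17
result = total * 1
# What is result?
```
Trace:
  total=17
  total=17, result=17

Final answer: 17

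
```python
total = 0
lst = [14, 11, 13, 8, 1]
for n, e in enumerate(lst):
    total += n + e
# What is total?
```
Trace:
  total=0
  total=14, n=0, e=14
  total=26, n=1, e=11
  total=41, n=2, e=13
  total=52, n=3, e=8
  total=57, n=4, e=1

Final answer: 57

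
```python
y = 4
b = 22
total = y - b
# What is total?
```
Trace:
  y=4
  y=4, b=22
  y=4, b=22, total=-18

Final answer: -18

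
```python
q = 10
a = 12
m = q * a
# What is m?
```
Trace:
  q=10
  q=10, a=12
  q=10, a=12, m=120

Final answer: 120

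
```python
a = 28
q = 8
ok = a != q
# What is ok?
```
Trace:
  a=28
  a=28, q=8
  a=28, q=8, ok=True

Final answer: True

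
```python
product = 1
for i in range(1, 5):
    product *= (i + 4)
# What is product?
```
Trace:
  product=1
  product=5, i=1
  product=30, i=2
  product=210, i=3
  product=1680, i=4

Final answer: 1680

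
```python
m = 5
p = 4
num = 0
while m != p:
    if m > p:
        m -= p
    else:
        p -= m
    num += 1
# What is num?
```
Trace:
  m=5
  m=5, p=4
  m=5, p=4, num=0
  m=1, p=4, num=1
  m=1, p=3, num=2
  m=1, p=2, num=3
  m=1, p=1, num=4

Final answer: 4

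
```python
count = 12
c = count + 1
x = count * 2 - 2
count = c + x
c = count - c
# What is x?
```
Trace:
  count=12
  count=12, c=13
  count=12, c=13, x=22
  count=35, c=13, x=22
  count=35, c=22, x=22

Final answer: 22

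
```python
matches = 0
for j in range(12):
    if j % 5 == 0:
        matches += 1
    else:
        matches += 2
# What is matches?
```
Trace:
  matches=0
  matches=1, j=0
  matches=3, j=1
  matches=5, j=2
  matches=7, j=3
  matches=9, j=4
  matches=10, j=5
  matches=12, j=6
  matches=14, j=7
  matches=16, j=8
  matches=18, j=9
  matches=19, j=10
  matches=21, j=11

Final answer: 21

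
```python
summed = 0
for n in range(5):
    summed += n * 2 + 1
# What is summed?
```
Trace:
  summed=0
  summed=1, n=0
  summed=4, n=1
  summed=9, n=2
  summed=16, n=3
  summed=25, n=4

Final answer: 25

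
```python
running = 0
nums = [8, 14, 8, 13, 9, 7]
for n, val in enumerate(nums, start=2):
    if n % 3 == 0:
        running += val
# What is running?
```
Trace:
  running=0
  running=0, n=2, val=8
  running=14, n=3, val=14
  running=14, n=4, val=8
  running=14, n=5, val=13
  running=23, n=6, val=9
  running=23, n=7, val=7

Final answer: 23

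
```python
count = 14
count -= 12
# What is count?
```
Trace:
  count=14
  count=2

Final answer: 2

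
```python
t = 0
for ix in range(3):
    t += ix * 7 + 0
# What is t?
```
Trace:
  t=0
  t=0, ix=0
  t=7, ix=1
  t=21, ix=2

Final answer: 21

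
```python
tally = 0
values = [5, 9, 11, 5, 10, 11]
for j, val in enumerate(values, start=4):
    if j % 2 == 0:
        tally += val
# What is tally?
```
Trace:
  tally=0
  tally=5, j=4, val=5
  tally=5, j=5, val=9
  tally=16, j=6, val=11
  tally=16, j=7, val=5
  tally=26, j=8, val=10
  tally=26, j=9, val=11

Final answer: 26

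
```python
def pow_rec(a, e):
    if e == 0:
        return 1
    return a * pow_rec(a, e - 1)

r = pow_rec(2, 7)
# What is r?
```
Call trace:
pow_rec(a=2, e=7)
  pow_rec(a=2, e=6)
    pow_rec(a=2, e=5)
      pow_rec(a=2, e=4)
        pow_rec(a=2, e=3)
          pow_rec(a=2, e=2)
            pow_rec(a=2, e=1)
              pow_rec(a=2, e=0)
              -> return 1
            -> return 2
          -> return 4
        -> return 8
      -> return 16
    -> return 32
  -> return 64
-> return 128

Final answer: 128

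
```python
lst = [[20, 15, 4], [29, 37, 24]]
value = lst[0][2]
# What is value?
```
Trace:
  lst=[[20, 15, 4], [29, 37, 24]]
  lst=[[20, 15, 4], [29, 37, 24]], value=4

Final answer: 4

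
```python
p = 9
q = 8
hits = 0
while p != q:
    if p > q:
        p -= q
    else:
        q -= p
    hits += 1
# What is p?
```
Trace:
  p=9
  p=9, q=8
  p=9, q=8, hits=0
  p=1, q=8, hits=1
  p=1, q=7, hits=2
  p=1, q=6, hits=3
  p=1, q=5, hits=4
  p=1, q=4, hits=5
  p=1, q=3, hits=6
  p=1, q=2, hits=7
  p=1, q=1, hits=8

Final answer: 1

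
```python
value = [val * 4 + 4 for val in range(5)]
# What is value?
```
Trace:
  val=0
  val=1
  val=2
  val=3
  val=4
  value=[4, 8, 12, 16, 20]

Final answer: [4, 8, 12, 16, 20]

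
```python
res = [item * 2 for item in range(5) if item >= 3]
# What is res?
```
Trace:
  item=0
  item=1
  item=2
  item=3
  item=4
  res=[6, 8]

Final answer: [6, 8]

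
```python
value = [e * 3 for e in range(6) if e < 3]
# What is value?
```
Trace:
  e=0
  e=1
  e=2
  e=3
  e=4
  e=5
  value=[0, 3, 6]

Final answer: [0, 3, 6]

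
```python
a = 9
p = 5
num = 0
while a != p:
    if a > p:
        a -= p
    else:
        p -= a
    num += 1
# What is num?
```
Trace:
  a=9
  a=9, p=5
  a=9, p=5, num=0
  a=4, p=5, num=1
  a=4, p=1, num=2
  a=3, p=1, num=3
  a=2, p=1, num=4
  a=1, p=1, num=5

Final answer: 5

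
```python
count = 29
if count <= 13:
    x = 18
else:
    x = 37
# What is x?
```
Trace:
  count=29
  count=29, x=37

Final answer: 37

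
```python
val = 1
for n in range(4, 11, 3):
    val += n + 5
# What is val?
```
Trace:
  val=1
  val=10, n=4
  val=22, n=7
  val=37, n=10

Final answer: 37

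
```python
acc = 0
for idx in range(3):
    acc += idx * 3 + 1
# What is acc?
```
Trace:
  acc=0
  acc=1, idx=0
  acc=5, idx=1
  acc=12, idx=2

Final answer: 12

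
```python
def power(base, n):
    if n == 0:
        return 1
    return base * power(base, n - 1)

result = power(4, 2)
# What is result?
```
Call trace:
power(base=4, n=2)
  power(base=4, n=1)
    power(base=4, n=0)
    -> return 1
  -> return 4
-> return 16

Final answer: 16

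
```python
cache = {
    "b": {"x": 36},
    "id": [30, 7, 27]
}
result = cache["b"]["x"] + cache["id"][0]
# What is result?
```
Trace:
  cache={'b': {'x': 36}, 'id': [30, 7, 27]}
  cache={'b': {'x': 36}, 'id': [30, 7, 27]}, result=66

Final answer: 66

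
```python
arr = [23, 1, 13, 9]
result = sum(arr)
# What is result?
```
Trace:
  arr=[23, 1, 13, 9]
  arr=[23, 1, 13, 9], result=46

Final answer: 46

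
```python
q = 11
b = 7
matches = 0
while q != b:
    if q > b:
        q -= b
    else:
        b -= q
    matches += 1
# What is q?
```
Trace:
  q=11
  q=11, b=7
  q=11, b=7, matches=0
  q=4, b=7, matches=1
  q=4, b=3, matches=2
  q=1, b=3, matches=3
  q=1, b=2, matches=4
  q=1, b=1, matches=5

Final answer: 1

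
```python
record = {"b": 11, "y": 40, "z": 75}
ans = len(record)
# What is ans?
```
Trace:
  record={'b': 11, 'y': 40, 'z': 75}
  record={'b': 11, 'y': 40, 'z': 75}, ans=3

Final answer: 3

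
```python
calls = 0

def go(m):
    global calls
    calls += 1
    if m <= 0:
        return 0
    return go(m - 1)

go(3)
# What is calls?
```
Call trace:
go(m=3)
  go(m=2)
    go(m=1)
      go(m=0)
      -> return 0
    -> return 0
  -> return 0
-> return 0

calls is incremented once per call. go is entered once for each m = 3, 2, 1, 0 (the m <= 0 call returns without recursing), i.e. 3 + 1 calls.
calls = 4

Final answer: 4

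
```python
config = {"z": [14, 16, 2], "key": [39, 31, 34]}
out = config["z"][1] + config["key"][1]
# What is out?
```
Trace:
  config={'z': [14, 16, 2], 'key': [39, 31, 34]}
  config={'z': [14, 16, 2], 'key': [39, 31, 34]}, out=47

Final answer: 47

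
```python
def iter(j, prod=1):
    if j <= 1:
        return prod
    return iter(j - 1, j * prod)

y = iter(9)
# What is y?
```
Call trace:
iter(j=9, prod=1)
  iter(j=8, prod=9)
    iter(j=7, prod=72)
      iter(j=6, prod=504)
        iter(j=5, prod=3024)
          iter(j=4, prod=15120)
            iter(j=3, prod=60480)
              iter(j=2, prod=181440)
                iter(j=1, prod=362880)
                -> return 362880
              -> return 362880
            -> return 362880
          -> return 362880
        -> return 362880
      -> return 362880
    -> return 362880
  -> return 362880
-> return 362880

Final answer: 362880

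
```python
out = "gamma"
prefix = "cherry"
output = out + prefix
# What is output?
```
Trace:
  out='gamma'
  out='gamma', prefix='cherry'
  out='gamma', prefix='cherry', output='gammacherry'

Final answer: 'gammacherry'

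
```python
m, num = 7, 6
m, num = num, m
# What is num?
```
Trace:
  m=7, num=6
  m=6, num=7

Final answer: 7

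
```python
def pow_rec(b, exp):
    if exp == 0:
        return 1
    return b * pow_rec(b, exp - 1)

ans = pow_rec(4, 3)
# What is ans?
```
Call trace:
pow_rec(b=4, exp=3)
  pow_rec(b=4, exp=2)
    pow_rec(b=4, exp=1)
      pow_rec(b=4, exp=0)
      -> return 1
    -> return 4
  -> return 16
-> return 64

Final answer: 64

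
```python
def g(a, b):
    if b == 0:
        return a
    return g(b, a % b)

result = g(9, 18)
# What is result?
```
Call trace:
g(a=9, b=18)
  g(a=18, b=9)
    g(a=9, b=0)
    -> return 9
  -> return 9
-> return 9

Final answer: 9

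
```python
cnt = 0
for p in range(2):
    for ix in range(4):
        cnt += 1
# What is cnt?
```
Trace:
  cnt=0
  cnt=1, p=0, ix=0
  cnt=2, p=0, ix=1
  cnt=3, p=0, ix=2
  cnt=4, p=0, ix=3
  cnt=5, p=1, ix=0
  cnt=6, p=1, ix=1
  cnt=7, p=1, ix=2
  cnt=8, p=1, ix=3

Final answer: 8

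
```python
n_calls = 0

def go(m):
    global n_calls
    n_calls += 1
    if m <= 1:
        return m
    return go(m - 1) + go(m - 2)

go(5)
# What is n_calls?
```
Call trace (a repeated sub-call is expanded the first time; later identical calls just restate its return value):
go(m=5)
  go(m=4)
    go(m=3)
      go(m=2)
        go(m=1)
        -> return 1
        go(m=0)
        -> return 0
      -> return 1
      go(m=1)
      -> return 1
    -> return 2
    go(m=2) -> return 1  (same call as traced above)
  -> return 3
  go(m=3) -> return 2  (same call as traced above)
-> return 5

n_calls is incremented once per call, so count the calls in each subtree. Let C(m) = number of calls made by go(m).
C(0) = C(1) = 1 (base case, no recursion); C(m) = 1 + C(m - 1) + C(m - 2) otherwise.
C(2) = 1 + C(1) + C(0) = 1 + 1 + 1 = 3
C(3) = 1 + C(2) + C(1) = 1 + 3 + 1 = 5
C(4) = 1 + C(3) + C(2) = 1 + 5 + 3 = 9
C(5) = 1 + C(4) + C(3) = 1 + 9 + 5 = 15
n_calls = C(5) = 15

Final answer: 15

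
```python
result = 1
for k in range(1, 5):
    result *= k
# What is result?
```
Trace:
  result=1
  result=1, k=1
  result=2, k=2
  result=6, k=3
  result=24, k=4

Final answer: 24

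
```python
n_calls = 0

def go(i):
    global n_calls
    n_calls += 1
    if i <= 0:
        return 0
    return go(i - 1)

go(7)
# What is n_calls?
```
Call trace:
go(i=7)
  go(i=6)
    go(i=5)
      go(i=4)
        go(i=3)
          go(i=2)
            go(i=1)
              go(i=0)
              -> return 0
            -> return 0
          -> return 0
        -> return 0
      -> return 0
    -> return 0
  -> return 0
-> return 0

n_calls is incremented once per call. go is entered once for each i = 7, 6, 5, 4, 3, 2, 1, 0 (the i <= 0 call returns without recursing), i.e. 7 + 1 calls.
n_calls = 8

Final answer: 8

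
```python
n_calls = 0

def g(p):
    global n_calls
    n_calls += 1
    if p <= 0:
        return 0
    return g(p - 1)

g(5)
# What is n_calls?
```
Call trace:
g(p=5)
  g(p=4)
    g(p=3)
      g(p=2)
        g(p=1)
          g(p=0)
          -> return 0
        -> return 0
      -> return 0
    -> return 0
  -> return 0
-> return 0

n_calls is incremented once per call. g is entered once for each p = 5, 4, 3, 2, 1, 0 (the p <= 0 call returns without recursing), i.e. 5 + 1 calls.
n_calls = 6

Final answer: 6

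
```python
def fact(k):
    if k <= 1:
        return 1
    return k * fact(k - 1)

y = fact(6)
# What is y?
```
Call trace:
fact(k=6)
  fact(k=5)
    fact(k=4)
      fact(k=3)
        fact(k=2)
          fact(k=1)
          -> return 1
        -> return 2
      -> return 6
    -> return 24
  -> return 120
-> return 720

Final answer: 720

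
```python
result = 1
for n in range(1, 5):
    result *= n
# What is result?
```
Trace:
  result=1
  result=1, n=1
  result=2, n=2
  result=6, n=3
  result=24, n=4

Final answer: 24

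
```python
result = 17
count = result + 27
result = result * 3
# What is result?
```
Trace:
  result=17
  result=17, count=44
  result=51, count=44

Final answer: 51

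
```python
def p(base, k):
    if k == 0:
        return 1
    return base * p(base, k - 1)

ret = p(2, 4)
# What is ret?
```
Call trace:
p(base=2, k=4)
  p(base=2, k=3)
    p(base=2, k=2)
      p(base=2, k=1)
        p(base=2, k=0)
        -> return 1
      -> return 2
    -> return 4
  -> return 8
-> return 16

Final answer: 16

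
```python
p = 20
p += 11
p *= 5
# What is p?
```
Trace:
  p=20
  p=31
  p=155

Final answer: 155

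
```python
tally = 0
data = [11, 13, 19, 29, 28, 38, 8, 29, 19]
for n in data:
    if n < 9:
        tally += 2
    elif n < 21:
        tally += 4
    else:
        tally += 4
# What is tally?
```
Trace:
  tally=0
  tally=4, n=11
  tally=8, n=13
  tally=12, n=19
  tally=16, n=29
  tally=20, n=28
  tally=24, n=38
  tally=26, n=8
  tally=30, n=29
  tally=34, n=19

Final answer: 34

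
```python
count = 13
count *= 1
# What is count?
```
Trace:
  count=13
  count=13

Final answer: 13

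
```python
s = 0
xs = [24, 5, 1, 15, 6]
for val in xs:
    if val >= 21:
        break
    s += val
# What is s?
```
Trace:
  s=0
  s=0, val=24

Final answer: 0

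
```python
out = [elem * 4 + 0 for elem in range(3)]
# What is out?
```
Trace:
  elem=0
  elem=1
  elem=2
  out=[0, 4, 8]

Final answer: [0, 4, 8]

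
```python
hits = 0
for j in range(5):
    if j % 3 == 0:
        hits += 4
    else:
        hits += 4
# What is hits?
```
Trace:
  hits=0
  hits=4, j=0
  hits=8, j=1
  hits=12, j=2
  hits=16, j=3
  hits=20, j=4

Final answer: 20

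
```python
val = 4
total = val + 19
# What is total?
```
Trace:
  val=4
  val=4, total=23

Final answer: 23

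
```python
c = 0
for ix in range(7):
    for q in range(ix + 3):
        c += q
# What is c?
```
Trace:
  c=0
  c=0, ix=0, q=0
  c=1, ix=0, q=1
  c=3, ix=0, q=2
  c=3, ix=1, q=0
  c=4, ix=1, q=1
  c=6, ix=1, q=2
  c=9, ix=1, q=3
  c=9, ix=2, q=0
  c=10, ix=2, q=1
  c=12, ix=2, q=2
  c=15, ix=2, q=3
  c=19, ix=2, q=4
  c=19, ix=3, q=0
  c=20, ix=3, q=1
  c=22, ix=3, q=2
  c=25, ix=3, q=3
  c=29, ix=3, q=4
  c=34, ix=3, q=5
  c=34, ix=4, q=0
  c=35, ix=4, q=1
  c=37, ix=4, q=2
  c=40, ix=4, q=3
  c=44, ix=4, q=4
  c=49, ix=4, q=5
  c=55, ix=4, q=6
  c=55, ix=5, q=0
  c=56, ix=5, q=1
  c=58, ix=5, q=2
  c=61, ix=5, q=3
  c=65, ix=5, q=4
  c=70, ix=5, q=5
  c=76, ix=5, q=6
  c=83, ix=5, q=7
  c=83, ix=6, q=0
  c=84, ix=6, q=1
  c=86, ix=6, q=2
  c=89, ix=6, q=3
  c=93, ix=6, q=4
  c=98, ix=6, q=5
  c=104, ix=6, q=6
  c=111, ix=6, q=7
  c=119, ix=6, q=8

Final answer: 119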